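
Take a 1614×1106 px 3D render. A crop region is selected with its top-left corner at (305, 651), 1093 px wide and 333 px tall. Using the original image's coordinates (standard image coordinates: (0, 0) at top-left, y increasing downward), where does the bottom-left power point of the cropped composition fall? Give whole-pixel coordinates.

One third of the crop width 1093 is 364.33 px.
One third of the crop height 333 is 111.00 px.
The bottom-left point is one-third across and two-thirds down within the crop:
x = 305 + 1 × 364.33 ≈ 669; y = 651 + 2 × 111.00 ≈ 873.

x = 669 px, y = 873 px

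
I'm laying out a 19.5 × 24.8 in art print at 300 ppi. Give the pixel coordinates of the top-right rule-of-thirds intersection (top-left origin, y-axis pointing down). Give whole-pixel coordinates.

In pixels the canvas is 19.5 × 300 = 5850 wide and 24.8 × 300 = 7440 tall.
The top-right point is two-thirds across and one-third down:
x = 2 × 5850/3 ≈ 3900; y = 1 × 7440/3 ≈ 2480.

x = 3900 px, y = 2480 px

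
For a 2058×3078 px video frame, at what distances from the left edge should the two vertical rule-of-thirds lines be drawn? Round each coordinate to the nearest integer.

686 px and 1372 px

2058 / 3 = 686, so the vertical lines sit at one and two thirds of 2058.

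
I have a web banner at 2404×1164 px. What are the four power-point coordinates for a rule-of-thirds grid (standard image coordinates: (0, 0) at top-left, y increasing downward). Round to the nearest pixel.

(801, 388), (1603, 388), (801, 776), (1603, 776)

One third of 2404 is 801.33; one third of 1164 is 388.
Vertical third lines at x = 801 and x = 1603; horizontal third lines at y = 388 and y = 776.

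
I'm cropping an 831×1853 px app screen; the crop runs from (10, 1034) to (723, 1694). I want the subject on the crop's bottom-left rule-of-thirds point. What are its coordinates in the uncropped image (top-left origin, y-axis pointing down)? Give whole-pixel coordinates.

Crop width = 723 − 10 = 713 px; one third is 237.67 px.
Crop height = 1694 − 1034 = 660 px; one third is 220.00 px.
The bottom-left point is one-third across and two-thirds down within the crop:
x = 10 + 1 × 237.67 ≈ 248; y = 1034 + 2 × 220.00 ≈ 1474.

(248, 1474)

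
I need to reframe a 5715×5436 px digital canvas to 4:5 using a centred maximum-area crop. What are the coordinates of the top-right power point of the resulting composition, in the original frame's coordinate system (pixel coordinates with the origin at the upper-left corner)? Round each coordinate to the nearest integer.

(3582, 1812)

5715/5436 > 4/5, so the 4:5 crop keeps the full height 5436 and trims width to 5436 × 4/5 = 4348.80 px.
Left offset = (5715 − 4348.80)/2 = 683.10 px; top offset = 0.
Top-right is two-thirds across and one-third down within the crop:
x = 683.10 + 2 × 4348.80/3 ≈ 3582; y = 0.00 + 1 × 5436.00/3 ≈ 1812.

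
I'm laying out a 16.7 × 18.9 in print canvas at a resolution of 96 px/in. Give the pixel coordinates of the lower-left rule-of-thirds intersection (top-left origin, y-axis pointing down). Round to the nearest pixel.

x = 534 px, y = 1210 px

In pixels the canvas is 16.7 × 96 = 1603.2 wide and 18.9 × 96 = 1814.4 tall.
The lower-left point is one-third across and two-thirds down:
x = 1 × 1603.2/3 ≈ 534; y = 2 × 1814.4/3 ≈ 1210.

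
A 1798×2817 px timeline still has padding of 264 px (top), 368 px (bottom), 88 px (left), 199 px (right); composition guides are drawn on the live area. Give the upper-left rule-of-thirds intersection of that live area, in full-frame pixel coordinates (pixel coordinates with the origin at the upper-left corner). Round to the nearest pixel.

Content width = 1798 − 88 − 199 = 1511 px; content height = 2817 − 264 − 368 = 2185 px.
Upper-left is one-third across and one-third down within the live area.
x = 88 + 1 × 1511/3 = 88 + 503.67 ≈ 592
y = 264 + 1 × 2185/3 = 264 + 728.33 ≈ 992

(592, 992)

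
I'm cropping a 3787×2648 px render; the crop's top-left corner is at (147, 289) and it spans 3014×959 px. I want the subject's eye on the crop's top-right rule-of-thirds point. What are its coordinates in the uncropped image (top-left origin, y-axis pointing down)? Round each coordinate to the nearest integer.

x = 2156 px, y = 609 px

One third of the crop width 3014 is 1004.67 px.
One third of the crop height 959 is 319.67 px.
The top-right point is two-thirds across and one-third down within the crop:
x = 147 + 2 × 1004.67 ≈ 2156; y = 289 + 1 × 319.67 ≈ 609.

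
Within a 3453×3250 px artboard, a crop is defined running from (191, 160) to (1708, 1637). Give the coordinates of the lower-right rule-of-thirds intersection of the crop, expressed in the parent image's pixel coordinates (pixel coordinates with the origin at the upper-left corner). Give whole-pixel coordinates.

(1202, 1145)

Crop width = 1708 − 191 = 1517 px; one third is 505.67 px.
Crop height = 1637 − 160 = 1477 px; one third is 492.33 px.
The lower-right point is two-thirds across and two-thirds down within the crop:
x = 191 + 2 × 505.67 ≈ 1202; y = 160 + 2 × 492.33 ≈ 1145.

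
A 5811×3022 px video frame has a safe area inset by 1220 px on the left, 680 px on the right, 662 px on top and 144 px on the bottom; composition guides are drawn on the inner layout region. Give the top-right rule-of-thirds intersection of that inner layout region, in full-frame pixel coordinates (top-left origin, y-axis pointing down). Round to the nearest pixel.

x = 3827 px, y = 1401 px

Content width = 5811 − 1220 − 680 = 3911 px; content height = 3022 − 662 − 144 = 2216 px.
Top-right is two-thirds across and one-third down within the inner layout region.
x = 1220 + 2 × 3911/3 = 1220 + 2607.33 ≈ 3827
y = 662 + 1 × 2216/3 = 662 + 738.67 ≈ 1401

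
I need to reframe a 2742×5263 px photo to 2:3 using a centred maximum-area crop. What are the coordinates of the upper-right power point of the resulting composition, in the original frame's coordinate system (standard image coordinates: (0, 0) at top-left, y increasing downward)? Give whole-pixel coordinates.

2742/5263 < 2/3, so the 2:3 crop keeps the full width 2742 and trims height to 2742 × 3/2 = 4113.00 px.
Top offset = (5263 − 4113.00)/2 = 575.00 px; left offset = 0.
Upper-right is two-thirds across and one-third down within the crop:
x = 0.00 + 2 × 2742.00/3 ≈ 1828; y = 575.00 + 1 × 4113.00/3 ≈ 1946.

(1828, 1946)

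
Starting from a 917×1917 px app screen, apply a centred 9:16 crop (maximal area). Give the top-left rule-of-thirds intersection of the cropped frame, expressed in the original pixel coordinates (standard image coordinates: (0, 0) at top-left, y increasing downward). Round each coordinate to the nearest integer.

917/1917 < 9/16, so the 9:16 crop keeps the full width 917 and trims height to 917 × 16/9 = 1630.22 px.
Top offset = (1917 − 1630.22)/2 = 143.39 px; left offset = 0.
Top-left is one-third across and one-third down within the crop:
x = 0.00 + 1 × 917.00/3 ≈ 306; y = 143.39 + 1 × 1630.22/3 ≈ 687.

(306, 687)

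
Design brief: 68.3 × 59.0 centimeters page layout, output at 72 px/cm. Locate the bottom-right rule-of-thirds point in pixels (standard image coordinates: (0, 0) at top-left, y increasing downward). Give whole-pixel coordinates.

x = 3278 px, y = 2832 px

In pixels the canvas is 68.3 × 72 = 4917.6 wide and 59.0 × 72 = 4248 tall.
The bottom-right point is two-thirds across and two-thirds down:
x = 2 × 4917.6/3 ≈ 3278; y = 2 × 4248/3 ≈ 2832.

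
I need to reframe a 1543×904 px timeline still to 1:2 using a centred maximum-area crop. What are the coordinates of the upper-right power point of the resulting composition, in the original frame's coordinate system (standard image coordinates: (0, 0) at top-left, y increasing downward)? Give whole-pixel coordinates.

1543/904 > 1/2, so the 1:2 crop keeps the full height 904 and trims width to 904 × 1/2 = 452.00 px.
Left offset = (1543 − 452.00)/2 = 545.50 px; top offset = 0.
Upper-right is two-thirds across and one-third down within the crop:
x = 545.50 + 2 × 452.00/3 ≈ 847; y = 0.00 + 1 × 904.00/3 ≈ 301.

x = 847 px, y = 301 px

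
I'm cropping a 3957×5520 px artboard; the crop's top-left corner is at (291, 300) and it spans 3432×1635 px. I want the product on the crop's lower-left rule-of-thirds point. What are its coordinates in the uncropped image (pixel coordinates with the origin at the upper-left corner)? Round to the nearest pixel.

One third of the crop width 3432 is 1144.00 px.
One third of the crop height 1635 is 545.00 px.
The lower-left point is one-third across and two-thirds down within the crop:
x = 291 + 1 × 1144.00 ≈ 1435; y = 300 + 2 × 545.00 ≈ 1390.

x = 1435 px, y = 1390 px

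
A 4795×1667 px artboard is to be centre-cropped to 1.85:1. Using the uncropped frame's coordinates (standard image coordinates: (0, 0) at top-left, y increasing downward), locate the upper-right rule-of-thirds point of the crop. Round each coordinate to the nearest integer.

4795/1667 > 1.85/1, so the 1.85:1 crop keeps the full height 1667 and trims width to 1667 × 1.85/1 = 3083.95 px.
Left offset = (4795 − 3083.95)/2 = 855.52 px; top offset = 0.
Upper-right is two-thirds across and one-third down within the crop:
x = 855.52 + 2 × 3083.95/3 ≈ 2911; y = 0.00 + 1 × 1667.00/3 ≈ 556.

x = 2911 px, y = 556 px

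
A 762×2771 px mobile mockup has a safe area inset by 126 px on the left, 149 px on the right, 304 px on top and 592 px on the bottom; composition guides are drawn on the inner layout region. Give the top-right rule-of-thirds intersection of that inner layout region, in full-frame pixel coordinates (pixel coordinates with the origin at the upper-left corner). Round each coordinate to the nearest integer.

x = 451 px, y = 929 px

Content width = 762 − 126 − 149 = 487 px; content height = 2771 − 304 − 592 = 1875 px.
Top-right is two-thirds across and one-third down within the inner layout region.
x = 126 + 2 × 487/3 = 126 + 324.67 ≈ 451
y = 304 + 1 × 1875/3 = 304 + 625.00 ≈ 929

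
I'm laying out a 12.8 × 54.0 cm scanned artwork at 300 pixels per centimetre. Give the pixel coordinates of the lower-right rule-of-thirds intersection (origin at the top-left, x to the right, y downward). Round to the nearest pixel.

x = 2560 px, y = 10800 px

In pixels the canvas is 12.8 × 300 = 3840 wide and 54.0 × 300 = 16200 tall.
The lower-right point is two-thirds across and two-thirds down:
x = 2 × 3840/3 ≈ 2560; y = 2 × 16200/3 ≈ 10800.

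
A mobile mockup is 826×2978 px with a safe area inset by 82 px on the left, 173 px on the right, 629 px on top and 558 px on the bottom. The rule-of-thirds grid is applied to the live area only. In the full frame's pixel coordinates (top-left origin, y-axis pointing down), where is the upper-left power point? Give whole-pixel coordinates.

x = 272 px, y = 1226 px

Content width = 826 − 82 − 173 = 571 px; content height = 2978 − 629 − 558 = 1791 px.
Upper-left is one-third across and one-third down within the live area.
x = 82 + 1 × 571/3 = 82 + 190.33 ≈ 272
y = 629 + 1 × 1791/3 = 629 + 597.00 ≈ 1226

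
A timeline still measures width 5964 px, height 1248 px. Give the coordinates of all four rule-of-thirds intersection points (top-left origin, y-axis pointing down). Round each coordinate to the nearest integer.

(1988, 416), (3976, 416), (1988, 832), (3976, 832)

One third of 5964 is 1988; one third of 1248 is 416.
Vertical third lines at x = 1988 and x = 3976; horizontal third lines at y = 416 and y = 832.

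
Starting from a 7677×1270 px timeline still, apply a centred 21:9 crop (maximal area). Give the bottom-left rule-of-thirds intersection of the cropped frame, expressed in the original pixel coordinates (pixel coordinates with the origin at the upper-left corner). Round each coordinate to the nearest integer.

(3345, 847)

7677/1270 > 21/9, so the 21:9 crop keeps the full height 1270 and trims width to 1270 × 21/9 = 2963.33 px.
Left offset = (7677 − 2963.33)/2 = 2356.83 px; top offset = 0.
Bottom-left is one-third across and two-thirds down within the crop:
x = 2356.83 + 1 × 2963.33/3 ≈ 3345; y = 0.00 + 2 × 1270.00/3 ≈ 847.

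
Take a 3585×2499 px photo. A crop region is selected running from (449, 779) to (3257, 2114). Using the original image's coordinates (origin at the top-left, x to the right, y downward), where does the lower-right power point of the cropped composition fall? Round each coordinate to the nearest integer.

Crop width = 3257 − 449 = 2808 px; one third is 936.00 px.
Crop height = 2114 − 779 = 1335 px; one third is 445.00 px.
The lower-right point is two-thirds across and two-thirds down within the crop:
x = 449 + 2 × 936.00 ≈ 2321; y = 779 + 2 × 445.00 ≈ 1669.

(2321, 1669)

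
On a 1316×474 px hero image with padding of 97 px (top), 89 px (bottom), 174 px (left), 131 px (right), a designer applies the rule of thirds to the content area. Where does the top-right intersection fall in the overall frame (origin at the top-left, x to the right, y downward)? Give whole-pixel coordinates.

(848, 193)

Content width = 1316 − 174 − 131 = 1011 px; content height = 474 − 97 − 89 = 288 px.
Top-right is two-thirds across and one-third down within the content area.
x = 174 + 2 × 1011/3 = 174 + 674.00 ≈ 848
y = 97 + 1 × 288/3 = 97 + 96.00 ≈ 193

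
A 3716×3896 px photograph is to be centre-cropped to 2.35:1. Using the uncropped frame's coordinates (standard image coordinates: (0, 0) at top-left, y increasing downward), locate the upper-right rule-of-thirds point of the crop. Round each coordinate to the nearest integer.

x = 2477 px, y = 1684 px

3716/3896 < 2.35/1, so the 2.35:1 crop keeps the full width 3716 and trims height to 3716 × 1/2.35 = 1581.28 px.
Top offset = (3896 − 1581.28)/2 = 1157.36 px; left offset = 0.
Upper-right is two-thirds across and one-third down within the crop:
x = 0.00 + 2 × 3716.00/3 ≈ 2477; y = 1157.36 + 1 × 1581.28/3 ≈ 1684.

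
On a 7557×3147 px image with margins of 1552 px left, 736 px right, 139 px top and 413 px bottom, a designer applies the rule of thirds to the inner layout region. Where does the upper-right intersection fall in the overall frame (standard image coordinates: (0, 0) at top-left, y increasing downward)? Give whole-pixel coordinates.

Content width = 7557 − 1552 − 736 = 5269 px; content height = 3147 − 139 − 413 = 2595 px.
Upper-right is two-thirds across and one-third down within the inner layout region.
x = 1552 + 2 × 5269/3 = 1552 + 3512.67 ≈ 5065
y = 139 + 1 × 2595/3 = 139 + 865.00 ≈ 1004

x = 5065 px, y = 1004 px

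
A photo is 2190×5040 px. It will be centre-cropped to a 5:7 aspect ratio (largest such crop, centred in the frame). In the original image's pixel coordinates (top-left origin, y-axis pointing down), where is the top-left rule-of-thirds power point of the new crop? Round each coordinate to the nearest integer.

2190/5040 < 5/7, so the 5:7 crop keeps the full width 2190 and trims height to 2190 × 7/5 = 3066.00 px.
Top offset = (5040 − 3066.00)/2 = 987.00 px; left offset = 0.
Top-left is one-third across and one-third down within the crop:
x = 0.00 + 1 × 2190.00/3 ≈ 730; y = 987.00 + 1 × 3066.00/3 ≈ 2009.

(730, 2009)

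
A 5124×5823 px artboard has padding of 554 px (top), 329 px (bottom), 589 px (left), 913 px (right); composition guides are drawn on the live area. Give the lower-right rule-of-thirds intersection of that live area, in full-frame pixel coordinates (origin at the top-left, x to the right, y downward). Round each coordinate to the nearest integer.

x = 3004 px, y = 3847 px

Content width = 5124 − 589 − 913 = 3622 px; content height = 5823 − 554 − 329 = 4940 px.
Lower-right is two-thirds across and two-thirds down within the live area.
x = 589 + 2 × 3622/3 = 589 + 2414.67 ≈ 3004
y = 554 + 2 × 4940/3 = 554 + 3293.33 ≈ 3847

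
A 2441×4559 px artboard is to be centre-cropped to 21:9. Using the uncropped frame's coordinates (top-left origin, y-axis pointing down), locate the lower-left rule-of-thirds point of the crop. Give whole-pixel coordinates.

2441/4559 < 21/9, so the 21:9 crop keeps the full width 2441 and trims height to 2441 × 9/21 = 1046.14 px.
Top offset = (4559 − 1046.14)/2 = 1756.43 px; left offset = 0.
Lower-left is one-third across and two-thirds down within the crop:
x = 0.00 + 1 × 2441.00/3 ≈ 814; y = 1756.43 + 2 × 1046.14/3 ≈ 2454.

(814, 2454)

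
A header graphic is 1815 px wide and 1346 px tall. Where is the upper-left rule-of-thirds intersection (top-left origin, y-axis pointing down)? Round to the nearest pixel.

(605, 449)

The upper-left point sits one-third of the way across and one-third of the way down.
x = 1 × 1815/3 ≈ 605; y = 1 × 1346/3 ≈ 449.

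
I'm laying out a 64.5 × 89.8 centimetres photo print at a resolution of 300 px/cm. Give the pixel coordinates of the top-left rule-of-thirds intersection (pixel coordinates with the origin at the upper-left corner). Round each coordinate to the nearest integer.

(6450, 8980)

In pixels the canvas is 64.5 × 300 = 19350 wide and 89.8 × 300 = 26940 tall.
The top-left point is one-third across and one-third down:
x = 1 × 19350/3 ≈ 6450; y = 1 × 26940/3 ≈ 8980.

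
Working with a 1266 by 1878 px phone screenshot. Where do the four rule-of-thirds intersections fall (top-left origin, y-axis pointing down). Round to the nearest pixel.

One third of 1266 is 422; one third of 1878 is 626.
Vertical third lines at x = 422 and x = 844; horizontal third lines at y = 626 and y = 1252.

(422, 626), (844, 626), (422, 1252), (844, 1252)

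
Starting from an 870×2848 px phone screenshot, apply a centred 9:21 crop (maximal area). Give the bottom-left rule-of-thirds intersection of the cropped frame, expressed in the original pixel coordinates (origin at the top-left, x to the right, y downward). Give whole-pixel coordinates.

870/2848 < 9/21, so the 9:21 crop keeps the full width 870 and trims height to 870 × 21/9 = 2030.00 px.
Top offset = (2848 − 2030.00)/2 = 409.00 px; left offset = 0.
Bottom-left is one-third across and two-thirds down within the crop:
x = 0.00 + 1 × 870.00/3 ≈ 290; y = 409.00 + 2 × 2030.00/3 ≈ 1762.

x = 290 px, y = 1762 px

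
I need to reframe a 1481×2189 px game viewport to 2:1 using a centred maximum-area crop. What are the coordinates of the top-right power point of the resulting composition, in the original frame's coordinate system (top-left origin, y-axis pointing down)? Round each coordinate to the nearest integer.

(987, 971)

1481/2189 < 2/1, so the 2:1 crop keeps the full width 1481 and trims height to 1481 × 1/2 = 740.50 px.
Top offset = (2189 − 740.50)/2 = 724.25 px; left offset = 0.
Top-right is two-thirds across and one-third down within the crop:
x = 0.00 + 2 × 1481.00/3 ≈ 987; y = 724.25 + 1 × 740.50/3 ≈ 971.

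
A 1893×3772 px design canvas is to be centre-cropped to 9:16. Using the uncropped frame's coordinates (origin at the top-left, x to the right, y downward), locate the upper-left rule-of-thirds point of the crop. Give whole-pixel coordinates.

1893/3772 < 9/16, so the 9:16 crop keeps the full width 1893 and trims height to 1893 × 16/9 = 3365.33 px.
Top offset = (3772 − 3365.33)/2 = 203.33 px; left offset = 0.
Upper-left is one-third across and one-third down within the crop:
x = 0.00 + 1 × 1893.00/3 ≈ 631; y = 203.33 + 1 × 3365.33/3 ≈ 1325.

x = 631 px, y = 1325 px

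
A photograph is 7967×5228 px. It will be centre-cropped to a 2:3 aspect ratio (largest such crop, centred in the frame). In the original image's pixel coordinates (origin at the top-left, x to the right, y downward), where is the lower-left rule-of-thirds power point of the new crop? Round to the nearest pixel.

(3403, 3485)

7967/5228 > 2/3, so the 2:3 crop keeps the full height 5228 and trims width to 5228 × 2/3 = 3485.33 px.
Left offset = (7967 − 3485.33)/2 = 2240.83 px; top offset = 0.
Lower-left is one-third across and two-thirds down within the crop:
x = 2240.83 + 1 × 3485.33/3 ≈ 3403; y = 0.00 + 2 × 5228.00/3 ≈ 3485.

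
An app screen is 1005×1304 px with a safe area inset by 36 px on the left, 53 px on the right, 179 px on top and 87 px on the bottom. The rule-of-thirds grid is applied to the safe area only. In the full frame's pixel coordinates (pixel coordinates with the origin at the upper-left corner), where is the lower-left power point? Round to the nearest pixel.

Content width = 1005 − 36 − 53 = 916 px; content height = 1304 − 179 − 87 = 1038 px.
Lower-left is one-third across and two-thirds down within the safe area.
x = 36 + 1 × 916/3 = 36 + 305.33 ≈ 341
y = 179 + 2 × 1038/3 = 179 + 692.00 ≈ 871

x = 341 px, y = 871 px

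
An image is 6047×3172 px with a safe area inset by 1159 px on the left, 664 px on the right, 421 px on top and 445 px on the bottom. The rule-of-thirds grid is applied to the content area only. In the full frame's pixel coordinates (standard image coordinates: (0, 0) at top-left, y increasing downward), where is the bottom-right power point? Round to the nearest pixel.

(3975, 1958)

Content width = 6047 − 1159 − 664 = 4224 px; content height = 3172 − 421 − 445 = 2306 px.
Bottom-right is two-thirds across and two-thirds down within the content area.
x = 1159 + 2 × 4224/3 = 1159 + 2816.00 ≈ 3975
y = 421 + 2 × 2306/3 = 421 + 1537.33 ≈ 1958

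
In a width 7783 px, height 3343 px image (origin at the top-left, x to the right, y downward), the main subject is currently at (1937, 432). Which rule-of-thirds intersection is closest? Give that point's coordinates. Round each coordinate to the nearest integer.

(2594, 1114)

Third lines: x ∈ {2594, 5189}, y ∈ {1114, 2229}.
1937 is closer to x = 2594; 432 is closer to y = 1114.
So the nearest intersection is the upper-left power point.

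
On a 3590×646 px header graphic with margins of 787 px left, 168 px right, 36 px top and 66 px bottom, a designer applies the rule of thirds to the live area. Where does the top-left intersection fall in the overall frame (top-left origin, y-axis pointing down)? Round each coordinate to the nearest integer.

x = 1665 px, y = 217 px

Content width = 3590 − 787 − 168 = 2635 px; content height = 646 − 36 − 66 = 544 px.
Top-left is one-third across and one-third down within the live area.
x = 787 + 1 × 2635/3 = 787 + 878.33 ≈ 1665
y = 36 + 1 × 544/3 = 36 + 181.33 ≈ 217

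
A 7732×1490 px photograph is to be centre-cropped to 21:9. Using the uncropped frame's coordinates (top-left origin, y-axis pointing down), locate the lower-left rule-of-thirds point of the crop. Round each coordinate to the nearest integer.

(3287, 993)

7732/1490 > 21/9, so the 21:9 crop keeps the full height 1490 and trims width to 1490 × 21/9 = 3476.67 px.
Left offset = (7732 − 3476.67)/2 = 2127.67 px; top offset = 0.
Lower-left is one-third across and two-thirds down within the crop:
x = 2127.67 + 1 × 3476.67/3 ≈ 3287; y = 0.00 + 2 × 1490.00/3 ≈ 993.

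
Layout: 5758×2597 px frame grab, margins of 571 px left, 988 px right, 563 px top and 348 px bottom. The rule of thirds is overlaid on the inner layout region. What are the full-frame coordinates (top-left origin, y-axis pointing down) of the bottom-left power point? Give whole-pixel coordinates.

x = 1971 px, y = 1687 px

Content width = 5758 − 571 − 988 = 4199 px; content height = 2597 − 563 − 348 = 1686 px.
Bottom-left is one-third across and two-thirds down within the inner layout region.
x = 571 + 1 × 4199/3 = 571 + 1399.67 ≈ 1971
y = 563 + 2 × 1686/3 = 563 + 1124.00 ≈ 1687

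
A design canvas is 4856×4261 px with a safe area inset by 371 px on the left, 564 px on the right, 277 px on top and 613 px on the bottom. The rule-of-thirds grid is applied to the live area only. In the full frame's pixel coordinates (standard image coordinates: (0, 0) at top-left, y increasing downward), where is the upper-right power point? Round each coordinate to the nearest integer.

x = 2985 px, y = 1401 px

Content width = 4856 − 371 − 564 = 3921 px; content height = 4261 − 277 − 613 = 3371 px.
Upper-right is two-thirds across and one-third down within the live area.
x = 371 + 2 × 3921/3 = 371 + 2614.00 ≈ 2985
y = 277 + 1 × 3371/3 = 277 + 1123.67 ≈ 1401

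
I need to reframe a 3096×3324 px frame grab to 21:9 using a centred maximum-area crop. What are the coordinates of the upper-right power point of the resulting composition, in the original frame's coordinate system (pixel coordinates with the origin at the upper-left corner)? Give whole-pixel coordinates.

x = 2064 px, y = 1441 px

3096/3324 < 21/9, so the 21:9 crop keeps the full width 3096 and trims height to 3096 × 9/21 = 1326.86 px.
Top offset = (3324 − 1326.86)/2 = 998.57 px; left offset = 0.
Upper-right is two-thirds across and one-third down within the crop:
x = 0.00 + 2 × 3096.00/3 ≈ 2064; y = 998.57 + 1 × 1326.86/3 ≈ 1441.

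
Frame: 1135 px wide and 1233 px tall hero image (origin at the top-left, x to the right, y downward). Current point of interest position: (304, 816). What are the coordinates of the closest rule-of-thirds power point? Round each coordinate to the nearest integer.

x = 378 px, y = 822 px

Third lines: x ∈ {378, 757}, y ∈ {411, 822}.
304 is closer to x = 378; 816 is closer to y = 822.
So the nearest intersection is the lower-left power point.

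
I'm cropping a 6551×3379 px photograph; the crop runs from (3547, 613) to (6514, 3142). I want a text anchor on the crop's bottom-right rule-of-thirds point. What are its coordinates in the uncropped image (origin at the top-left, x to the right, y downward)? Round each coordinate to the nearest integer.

Crop width = 6514 − 3547 = 2967 px; one third is 989.00 px.
Crop height = 3142 − 613 = 2529 px; one third is 843.00 px.
The bottom-right point is two-thirds across and two-thirds down within the crop:
x = 3547 + 2 × 989.00 ≈ 5525; y = 613 + 2 × 843.00 ≈ 2299.

(5525, 2299)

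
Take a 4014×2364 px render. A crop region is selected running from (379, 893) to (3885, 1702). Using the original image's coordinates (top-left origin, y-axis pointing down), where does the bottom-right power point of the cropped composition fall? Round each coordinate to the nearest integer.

Crop width = 3885 − 379 = 3506 px; one third is 1168.67 px.
Crop height = 1702 − 893 = 809 px; one third is 269.67 px.
The bottom-right point is two-thirds across and two-thirds down within the crop:
x = 379 + 2 × 1168.67 ≈ 2716; y = 893 + 2 × 269.67 ≈ 1432.

(2716, 1432)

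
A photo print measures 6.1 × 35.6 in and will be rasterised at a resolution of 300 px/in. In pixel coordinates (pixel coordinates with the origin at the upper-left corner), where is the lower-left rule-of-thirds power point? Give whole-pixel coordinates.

x = 610 px, y = 7120 px

In pixels the canvas is 6.1 × 300 = 1830 wide and 35.6 × 300 = 10680 tall.
The lower-left point is one-third across and two-thirds down:
x = 1 × 1830/3 ≈ 610; y = 2 × 10680/3 ≈ 7120.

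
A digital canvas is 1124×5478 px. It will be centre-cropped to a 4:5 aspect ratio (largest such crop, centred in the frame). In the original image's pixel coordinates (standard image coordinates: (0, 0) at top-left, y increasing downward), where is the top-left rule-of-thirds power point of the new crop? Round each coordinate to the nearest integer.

1124/5478 < 4/5, so the 4:5 crop keeps the full width 1124 and trims height to 1124 × 5/4 = 1405.00 px.
Top offset = (5478 − 1405.00)/2 = 2036.50 px; left offset = 0.
Top-left is one-third across and one-third down within the crop:
x = 0.00 + 1 × 1124.00/3 ≈ 375; y = 2036.50 + 1 × 1405.00/3 ≈ 2505.

x = 375 px, y = 2505 px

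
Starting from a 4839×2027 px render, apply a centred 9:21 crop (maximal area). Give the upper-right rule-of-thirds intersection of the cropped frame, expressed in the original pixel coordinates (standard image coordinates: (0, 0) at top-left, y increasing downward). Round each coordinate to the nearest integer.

(2564, 676)

4839/2027 > 9/21, so the 9:21 crop keeps the full height 2027 and trims width to 2027 × 9/21 = 868.71 px.
Left offset = (4839 − 868.71)/2 = 1985.14 px; top offset = 0.
Upper-right is two-thirds across and one-third down within the crop:
x = 1985.14 + 2 × 868.71/3 ≈ 2564; y = 0.00 + 1 × 2027.00/3 ≈ 676.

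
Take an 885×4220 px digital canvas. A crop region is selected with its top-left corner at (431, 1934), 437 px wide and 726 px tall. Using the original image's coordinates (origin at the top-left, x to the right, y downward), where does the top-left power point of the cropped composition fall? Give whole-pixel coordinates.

One third of the crop width 437 is 145.67 px.
One third of the crop height 726 is 242.00 px.
The top-left point is one-third across and one-third down within the crop:
x = 431 + 1 × 145.67 ≈ 577; y = 1934 + 1 × 242.00 ≈ 2176.

(577, 2176)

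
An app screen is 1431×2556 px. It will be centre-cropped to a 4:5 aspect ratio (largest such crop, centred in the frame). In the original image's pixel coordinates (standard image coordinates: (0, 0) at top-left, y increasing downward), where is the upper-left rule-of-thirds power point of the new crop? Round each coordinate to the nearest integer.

(477, 980)

1431/2556 < 4/5, so the 4:5 crop keeps the full width 1431 and trims height to 1431 × 5/4 = 1788.75 px.
Top offset = (2556 − 1788.75)/2 = 383.62 px; left offset = 0.
Upper-left is one-third across and one-third down within the crop:
x = 0.00 + 1 × 1431.00/3 ≈ 477; y = 383.62 + 1 × 1788.75/3 ≈ 980.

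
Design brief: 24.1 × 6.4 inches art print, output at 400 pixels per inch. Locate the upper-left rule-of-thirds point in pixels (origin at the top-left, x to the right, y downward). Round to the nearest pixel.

(3213, 853)

In pixels the canvas is 24.1 × 400 = 9640 wide and 6.4 × 400 = 2560 tall.
The upper-left point is one-third across and one-third down:
x = 1 × 9640/3 ≈ 3213; y = 1 × 2560/3 ≈ 853.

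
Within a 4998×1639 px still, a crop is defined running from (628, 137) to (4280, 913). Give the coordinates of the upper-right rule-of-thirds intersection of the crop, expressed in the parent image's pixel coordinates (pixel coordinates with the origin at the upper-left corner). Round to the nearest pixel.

Crop width = 4280 − 628 = 3652 px; one third is 1217.33 px.
Crop height = 913 − 137 = 776 px; one third is 258.67 px.
The upper-right point is two-thirds across and one-third down within the crop:
x = 628 + 2 × 1217.33 ≈ 3063; y = 137 + 1 × 258.67 ≈ 396.

(3063, 396)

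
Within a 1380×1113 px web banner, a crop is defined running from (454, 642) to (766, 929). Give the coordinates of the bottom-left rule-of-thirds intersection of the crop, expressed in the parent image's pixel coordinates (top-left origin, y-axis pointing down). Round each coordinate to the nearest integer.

x = 558 px, y = 833 px

Crop width = 766 − 454 = 312 px; one third is 104.00 px.
Crop height = 929 − 642 = 287 px; one third is 95.67 px.
The bottom-left point is one-third across and two-thirds down within the crop:
x = 454 + 1 × 104.00 ≈ 558; y = 642 + 2 × 95.67 ≈ 833.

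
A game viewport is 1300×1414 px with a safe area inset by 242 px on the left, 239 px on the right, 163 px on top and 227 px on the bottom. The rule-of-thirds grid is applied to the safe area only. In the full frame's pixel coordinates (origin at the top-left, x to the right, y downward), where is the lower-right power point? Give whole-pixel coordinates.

Content width = 1300 − 242 − 239 = 819 px; content height = 1414 − 163 − 227 = 1024 px.
Lower-right is two-thirds across and two-thirds down within the safe area.
x = 242 + 2 × 819/3 = 242 + 546.00 ≈ 788
y = 163 + 2 × 1024/3 = 163 + 682.67 ≈ 846

x = 788 px, y = 846 px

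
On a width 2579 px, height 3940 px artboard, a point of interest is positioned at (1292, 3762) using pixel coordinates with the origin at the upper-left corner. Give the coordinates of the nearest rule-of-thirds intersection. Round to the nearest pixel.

Third lines: x ∈ {860, 1719}, y ∈ {1313, 2627}.
1292 is closer to x = 1719; 3762 is closer to y = 2627.
So the nearest intersection is the lower-right power point.

x = 1719 px, y = 2627 px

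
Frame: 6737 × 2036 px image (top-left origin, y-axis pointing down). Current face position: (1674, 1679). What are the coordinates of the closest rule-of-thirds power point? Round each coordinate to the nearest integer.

Third lines: x ∈ {2246, 4491}, y ∈ {679, 1357}.
1674 is closer to x = 2246; 1679 is closer to y = 1357.
So the nearest intersection is the lower-left power point.

x = 2246 px, y = 1357 px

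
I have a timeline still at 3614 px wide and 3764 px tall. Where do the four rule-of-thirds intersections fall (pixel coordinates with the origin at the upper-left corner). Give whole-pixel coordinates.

(1205, 1255), (2409, 1255), (1205, 2509), (2409, 2509)

One third of 3614 is 1204.67; one third of 3764 is 1254.67.
Vertical third lines at x = 1205 and x = 2409; horizontal third lines at y = 1255 and y = 2509.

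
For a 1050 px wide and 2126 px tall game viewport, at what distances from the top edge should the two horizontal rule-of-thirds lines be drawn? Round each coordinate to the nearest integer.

2126 / 3 = 708.67, so the horizontal lines sit at one and two thirds of 2126.

y = 709 px and y = 1417 px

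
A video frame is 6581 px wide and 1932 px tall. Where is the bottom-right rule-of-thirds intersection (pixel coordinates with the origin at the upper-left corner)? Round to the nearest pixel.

The bottom-right point sits two-thirds of the way across and two-thirds of the way down.
x = 2 × 6581/3 ≈ 4387; y = 2 × 1932/3 ≈ 1288.

(4387, 1288)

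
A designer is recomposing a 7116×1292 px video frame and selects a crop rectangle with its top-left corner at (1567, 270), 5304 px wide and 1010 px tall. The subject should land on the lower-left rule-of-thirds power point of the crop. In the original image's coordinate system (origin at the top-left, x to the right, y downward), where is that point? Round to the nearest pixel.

One third of the crop width 5304 is 1768.00 px.
One third of the crop height 1010 is 336.67 px.
The lower-left point is one-third across and two-thirds down within the crop:
x = 1567 + 1 × 1768.00 ≈ 3335; y = 270 + 2 × 336.67 ≈ 943.

(3335, 943)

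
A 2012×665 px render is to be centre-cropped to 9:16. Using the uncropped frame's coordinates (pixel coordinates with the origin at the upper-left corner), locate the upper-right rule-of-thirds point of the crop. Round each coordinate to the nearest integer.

x = 1068 px, y = 222 px

2012/665 > 9/16, so the 9:16 crop keeps the full height 665 and trims width to 665 × 9/16 = 374.06 px.
Left offset = (2012 − 374.06)/2 = 818.97 px; top offset = 0.
Upper-right is two-thirds across and one-third down within the crop:
x = 818.97 + 2 × 374.06/3 ≈ 1068; y = 0.00 + 1 × 665.00/3 ≈ 222.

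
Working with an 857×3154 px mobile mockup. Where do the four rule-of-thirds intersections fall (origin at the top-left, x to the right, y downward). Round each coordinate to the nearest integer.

One third of 857 is 285.67; one third of 3154 is 1051.33.
Vertical third lines at x = 286 and x = 571; horizontal third lines at y = 1051 and y = 2103.

(286, 1051), (571, 1051), (286, 2103), (571, 2103)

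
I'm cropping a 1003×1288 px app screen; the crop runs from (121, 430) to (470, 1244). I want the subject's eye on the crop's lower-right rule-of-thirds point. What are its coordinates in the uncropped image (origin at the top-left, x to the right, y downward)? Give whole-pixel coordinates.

Crop width = 470 − 121 = 349 px; one third is 116.33 px.
Crop height = 1244 − 430 = 814 px; one third is 271.33 px.
The lower-right point is two-thirds across and two-thirds down within the crop:
x = 121 + 2 × 116.33 ≈ 354; y = 430 + 2 × 271.33 ≈ 973.

x = 354 px, y = 973 px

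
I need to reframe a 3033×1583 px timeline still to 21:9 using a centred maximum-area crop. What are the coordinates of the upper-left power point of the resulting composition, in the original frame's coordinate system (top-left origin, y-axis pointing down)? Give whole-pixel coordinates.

3033/1583 < 21/9, so the 21:9 crop keeps the full width 3033 and trims height to 3033 × 9/21 = 1299.86 px.
Top offset = (1583 − 1299.86)/2 = 141.57 px; left offset = 0.
Upper-left is one-third across and one-third down within the crop:
x = 0.00 + 1 × 3033.00/3 ≈ 1011; y = 141.57 + 1 × 1299.86/3 ≈ 575.

(1011, 575)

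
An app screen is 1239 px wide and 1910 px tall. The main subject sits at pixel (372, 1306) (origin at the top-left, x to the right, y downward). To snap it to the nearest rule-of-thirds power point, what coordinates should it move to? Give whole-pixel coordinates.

(413, 1273)

Third lines: x ∈ {413, 826}, y ∈ {637, 1273}.
372 is closer to x = 413; 1306 is closer to y = 1273.
So the nearest intersection is the lower-left power point.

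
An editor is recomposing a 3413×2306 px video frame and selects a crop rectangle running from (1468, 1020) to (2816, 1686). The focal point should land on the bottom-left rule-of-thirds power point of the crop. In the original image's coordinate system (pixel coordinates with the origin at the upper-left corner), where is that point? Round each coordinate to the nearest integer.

Crop width = 2816 − 1468 = 1348 px; one third is 449.33 px.
Crop height = 1686 − 1020 = 666 px; one third is 222.00 px.
The bottom-left point is one-third across and two-thirds down within the crop:
x = 1468 + 1 × 449.33 ≈ 1917; y = 1020 + 2 × 222.00 ≈ 1464.

x = 1917 px, y = 1464 px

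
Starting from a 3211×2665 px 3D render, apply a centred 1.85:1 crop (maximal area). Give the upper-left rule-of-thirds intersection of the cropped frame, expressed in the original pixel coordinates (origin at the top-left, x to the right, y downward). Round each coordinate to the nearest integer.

3211/2665 < 1.85/1, so the 1.85:1 crop keeps the full width 3211 and trims height to 3211 × 1/1.85 = 1735.68 px.
Top offset = (2665 − 1735.68)/2 = 464.66 px; left offset = 0.
Upper-left is one-third across and one-third down within the crop:
x = 0.00 + 1 × 3211.00/3 ≈ 1070; y = 464.66 + 1 × 1735.68/3 ≈ 1043.

x = 1070 px, y = 1043 px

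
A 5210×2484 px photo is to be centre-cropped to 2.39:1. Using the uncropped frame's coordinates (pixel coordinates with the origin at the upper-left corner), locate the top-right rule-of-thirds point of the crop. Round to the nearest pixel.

5210/2484 < 2.39/1, so the 2.39:1 crop keeps the full width 5210 and trims height to 5210 × 1/2.39 = 2179.92 px.
Top offset = (2484 − 2179.92)/2 = 152.04 px; left offset = 0.
Top-right is two-thirds across and one-third down within the crop:
x = 0.00 + 2 × 5210.00/3 ≈ 3473; y = 152.04 + 1 × 2179.92/3 ≈ 879.

(3473, 879)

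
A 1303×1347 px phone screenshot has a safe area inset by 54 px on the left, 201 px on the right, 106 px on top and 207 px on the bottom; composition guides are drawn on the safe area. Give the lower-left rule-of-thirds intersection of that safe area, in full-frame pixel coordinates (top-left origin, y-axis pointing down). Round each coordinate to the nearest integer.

Content width = 1303 − 54 − 201 = 1048 px; content height = 1347 − 106 − 207 = 1034 px.
Lower-left is one-third across and two-thirds down within the safe area.
x = 54 + 1 × 1048/3 = 54 + 349.33 ≈ 403
y = 106 + 2 × 1034/3 = 106 + 689.33 ≈ 795

(403, 795)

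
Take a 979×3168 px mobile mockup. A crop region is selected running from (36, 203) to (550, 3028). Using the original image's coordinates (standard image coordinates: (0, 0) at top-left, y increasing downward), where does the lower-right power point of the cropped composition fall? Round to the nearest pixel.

x = 379 px, y = 2086 px

Crop width = 550 − 36 = 514 px; one third is 171.33 px.
Crop height = 3028 − 203 = 2825 px; one third is 941.67 px.
The lower-right point is two-thirds across and two-thirds down within the crop:
x = 36 + 2 × 171.33 ≈ 379; y = 203 + 2 × 941.67 ≈ 2086.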